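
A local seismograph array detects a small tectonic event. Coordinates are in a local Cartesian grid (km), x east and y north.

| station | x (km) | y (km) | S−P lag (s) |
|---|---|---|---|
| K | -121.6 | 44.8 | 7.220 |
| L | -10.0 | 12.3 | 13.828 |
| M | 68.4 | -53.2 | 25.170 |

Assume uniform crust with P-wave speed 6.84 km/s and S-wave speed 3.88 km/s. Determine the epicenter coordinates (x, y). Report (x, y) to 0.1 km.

Distance from S−P lag: d = Δt · v_P v_S / (v_P − v_S) = Δt · (6.84·3.88)/(6.84−3.88) ≈ 8.9659·Δt.
So d_K = 64.73, d_L = 123.98, d_M = 225.67 km.
Circle about each station: (x + 121.6)² + (y − 44.8)² = 64.73²; (x + 10.0)² + (y − 12.3)² = 123.98²; (x − 68.4)² + (y + 53.2)² = 225.67².
Subtracting the K equation from the L and M equations removes the quadratic terms:
223.2 x − 65.0 y = -27723.38
380.0 x − 196.0 y = -56021.78
Solving the 2×2 system: x ≈ -94.1, y ≈ 103.4 km.
Check against K (with the unrounded x, y): √((x + 121.6)²+(y − 44.8)²) = 64.72 ≈ 64.73 km. ✓

-94.1 km east, 103.4 km north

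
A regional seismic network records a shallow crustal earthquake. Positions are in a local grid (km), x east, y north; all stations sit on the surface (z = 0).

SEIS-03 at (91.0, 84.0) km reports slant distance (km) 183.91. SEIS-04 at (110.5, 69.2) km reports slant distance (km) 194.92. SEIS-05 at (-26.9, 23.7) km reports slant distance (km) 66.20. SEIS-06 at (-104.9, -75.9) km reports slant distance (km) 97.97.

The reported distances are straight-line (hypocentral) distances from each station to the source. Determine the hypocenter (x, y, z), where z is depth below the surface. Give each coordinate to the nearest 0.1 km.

x ≈ -64.9 km, y ≈ -0.7 km, depth ≈ 48.4 km

Each station gives a sphere (x−x_i)² + (y−y_i)² + z² = d_i² (stations at z=0).
Subtracting the SEIS-03 sphere from SEIS-04 and SEIS-05: z² cancels, leaving linear equations in x and y:
39.0 x − 29.6 y = -2509.03
-235.8 x − 120.6 y = 15388.75
Solving: x ≈ -64.888, y ≈ -0.730 km (keep extra digits for the depth step; rounded: -64.9, -0.7).
Then from the SEIS-03 sphere: z² = 183.91² − (x − 91.0)² − (y − 84.0)² with x = -64.888, y = -0.730, so z ≈ 48.401 ≈ 48.4 km.
Check against SEIS-06 (with the unrounded solution): distance 97.95 ≈ 97.97 km. ✓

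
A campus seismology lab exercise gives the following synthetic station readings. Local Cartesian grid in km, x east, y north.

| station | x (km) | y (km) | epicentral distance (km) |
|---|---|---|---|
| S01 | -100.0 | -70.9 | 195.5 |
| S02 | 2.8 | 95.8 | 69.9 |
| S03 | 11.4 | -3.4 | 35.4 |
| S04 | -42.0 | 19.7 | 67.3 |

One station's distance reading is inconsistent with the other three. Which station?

S01

Solve using three stations at a time. Using S02, S03, S04 (subtract circle equations pairwise → linear system) gives (x, y) ≈ (24.6, 29.4).
Distances from that point to each station vs reported:
  S01: calculated 159.9 vs reported 195.5 → residual 35.6 km
  S02: calculated 69.9 vs reported 69.9 → residual 0.0 km
  S03: calculated 35.3 vs reported 35.4 → residual 0.1 km
  S04: calculated 67.3 vs reported 67.3 → residual 0.0 km
S02, S03, S04 are mutually consistent (residuals ≈ 0); S01 is off by 35.6 km.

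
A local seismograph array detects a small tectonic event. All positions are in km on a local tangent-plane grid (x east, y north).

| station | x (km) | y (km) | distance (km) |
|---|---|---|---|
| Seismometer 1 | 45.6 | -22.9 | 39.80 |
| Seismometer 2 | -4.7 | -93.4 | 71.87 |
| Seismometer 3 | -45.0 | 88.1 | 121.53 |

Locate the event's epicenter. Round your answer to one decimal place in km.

(5.8, -22.3)

Circle about each station: (x − 45.6)² + (y + 22.9)² = 39.80²; (x + 4.7)² + (y + 93.4)² = 71.87²; (x + 45.0)² + (y − 88.1)² = 121.53².
Subtracting the Seismometer 1 equation from the Seismometer 2 and Seismometer 3 equations removes the quadratic terms:
-100.6 x − 141.0 y = 2560.62
-181.2 x + 222.0 y = -6002.66
Solving the 2×2 system: x ≈ 5.8, y ≈ -22.3 km.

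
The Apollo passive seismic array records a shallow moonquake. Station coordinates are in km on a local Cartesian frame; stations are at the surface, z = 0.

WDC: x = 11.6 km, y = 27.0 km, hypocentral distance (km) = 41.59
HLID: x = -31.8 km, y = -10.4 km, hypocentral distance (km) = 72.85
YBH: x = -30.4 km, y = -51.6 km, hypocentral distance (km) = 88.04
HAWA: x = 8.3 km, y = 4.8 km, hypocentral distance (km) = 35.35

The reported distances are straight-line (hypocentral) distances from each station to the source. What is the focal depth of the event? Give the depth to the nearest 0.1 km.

Each station gives a sphere (x−x_i)² + (y−y_i)² + z² = d_i² (stations at z=0).
Subtracting the WDC sphere from HLID and YBH: z² cancels, leaving linear equations in x and y:
-86.8 x − 74.8 y = -3321.55
-84.0 x − 157.2 y = -3298.15
Solving: x ≈ 37.416, y ≈ 0.987 km (keep extra digits for the depth step; rounded: 37.4, 1.0).
Then from the WDC sphere: z² = 41.59² − (x − 11.6)² − (y − 27.0)² with x = 37.416, y = 0.987, so z ≈ 19.662 ≈ 19.7 km.

19.7 km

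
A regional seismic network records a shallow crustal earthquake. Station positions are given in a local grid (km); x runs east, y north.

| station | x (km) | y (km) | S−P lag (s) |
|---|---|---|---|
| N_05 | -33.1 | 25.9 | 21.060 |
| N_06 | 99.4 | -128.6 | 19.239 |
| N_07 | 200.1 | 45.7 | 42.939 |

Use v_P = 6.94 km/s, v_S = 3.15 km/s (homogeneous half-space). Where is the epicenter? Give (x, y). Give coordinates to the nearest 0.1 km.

x ≈ -5.5 km, y ≈ -92.4 km

Distance from S−P lag: d = Δt · v_P v_S / (v_P − v_S) = Δt · (6.94·3.15)/(6.94−3.15) ≈ 5.7681·Δt.
So d_N_05 = 121.48, d_N_06 = 110.97, d_N_07 = 247.68 km.
Circle about each station: (x + 33.1)² + (y − 25.9)² = 121.48²; (x − 99.4)² + (y + 128.6)² = 110.97²; (x − 200.1)² + (y − 45.7)² = 247.68².
Subtracting the N_05 equation from the N_06 and N_07 equations removes the quadratic terms:
265.0 x − 309.0 y = 27094.95
466.4 x + 39.6 y = -6225.91
Solving the 2×2 system: x ≈ -5.5, y ≈ -92.4 km.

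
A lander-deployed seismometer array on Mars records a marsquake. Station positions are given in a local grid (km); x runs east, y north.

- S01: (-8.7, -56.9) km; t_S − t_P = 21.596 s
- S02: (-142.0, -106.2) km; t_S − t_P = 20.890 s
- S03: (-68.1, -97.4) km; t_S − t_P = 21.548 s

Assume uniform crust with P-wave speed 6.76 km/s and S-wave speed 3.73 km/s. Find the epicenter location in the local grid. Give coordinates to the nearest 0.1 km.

-138.3 km east, 67.6 km north

Distance from S−P lag: d = Δt · v_P v_S / (v_P − v_S) = Δt · (6.76·3.73)/(6.76−3.73) ≈ 8.3217·Δt.
So d_S01 = 179.72, d_S02 = 173.84, d_S03 = 179.32 km.
Circle about each station: (x + 8.7)² + (y + 56.9)² = 179.72²; (x + 142.0)² + (y + 106.2)² = 173.84²; (x + 68.1)² + (y + 97.4)² = 179.32².
Subtracting the S01 equation from the S02 and S03 equations removes the quadratic terms:
-266.6 x − 98.6 y = 30208.07
-118.8 x − 81.0 y = 10954.69
Solving the 2×2 system: x ≈ -138.3, y ≈ 67.6 km.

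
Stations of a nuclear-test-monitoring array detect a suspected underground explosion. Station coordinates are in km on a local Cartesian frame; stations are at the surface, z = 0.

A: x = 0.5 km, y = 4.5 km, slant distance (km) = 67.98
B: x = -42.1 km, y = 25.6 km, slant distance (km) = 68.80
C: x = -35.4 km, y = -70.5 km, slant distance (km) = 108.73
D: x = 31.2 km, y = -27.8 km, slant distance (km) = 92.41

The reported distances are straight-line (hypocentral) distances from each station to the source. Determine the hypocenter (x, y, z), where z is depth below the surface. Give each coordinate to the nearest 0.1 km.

(-19.1, 15.8, 64.1)

Each station gives a sphere (x−x_i)² + (y−y_i)² + z² = d_i² (stations at z=0).
Subtracting the A sphere from B and C: z² cancels, leaving linear equations in x and y:
-85.2 x + 42.2 y = 2295.11
-71.8 x − 150.0 y = -998.02
Solving: x ≈ -19.111, y ≈ 15.801 km (keep extra digits for the depth step; rounded: -19.1, 15.8).
Then from the A sphere: z² = 67.98² − (x − 0.5)² − (y − 4.5)² with x = -19.111, y = 15.801, so z ≈ 64.101 ≈ 64.1 km.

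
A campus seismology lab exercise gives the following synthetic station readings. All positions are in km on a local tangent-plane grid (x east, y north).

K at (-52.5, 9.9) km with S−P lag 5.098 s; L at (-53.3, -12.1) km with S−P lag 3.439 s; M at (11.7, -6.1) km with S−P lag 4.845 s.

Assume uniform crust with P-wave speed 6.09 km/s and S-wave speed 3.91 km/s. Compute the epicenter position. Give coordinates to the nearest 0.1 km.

x ≈ -28.6 km, y ≈ -40.4 km

Distance from S−P lag: d = Δt · v_P v_S / (v_P − v_S) = Δt · (6.09·3.91)/(6.09−3.91) ≈ 10.9229·Δt.
So d_K = 55.68, d_L = 37.56, d_M = 52.92 km.
Circle about each station: (x + 52.5)² + (y − 9.9)² = 55.68²; (x + 53.3)² + (y + 12.1)² = 37.56²; (x − 11.7)² + (y + 6.1)² = 52.92².
Subtracting the K equation from the L and M equations removes the quadratic terms:
-1.6 x − 44.0 y = 1822.55
128.4 x − 32.0 y = -2380.42
Solving the 2×2 system: x ≈ -28.6, y ≈ -40.4 km.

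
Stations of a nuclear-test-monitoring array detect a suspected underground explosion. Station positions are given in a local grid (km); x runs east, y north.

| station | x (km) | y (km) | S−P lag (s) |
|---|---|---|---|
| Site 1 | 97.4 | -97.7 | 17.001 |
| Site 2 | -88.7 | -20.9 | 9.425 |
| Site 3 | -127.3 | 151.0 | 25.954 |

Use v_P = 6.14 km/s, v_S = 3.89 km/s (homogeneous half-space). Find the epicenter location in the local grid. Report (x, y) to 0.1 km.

Distance from S−P lag: d = Δt · v_P v_S / (v_P − v_S) = Δt · (6.14·3.89)/(6.14−3.89) ≈ 10.6154·Δt.
So d_Site 1 = 180.47, d_Site 2 = 100.05, d_Site 3 = 275.51 km.
Circle about each station: (x − 97.4)² + (y + 97.7)² = 180.47²; (x + 88.7)² + (y + 20.9)² = 100.05²; (x + 127.3)² + (y − 151.0)² = 275.51².
Subtracting the Site 1 equation from the Site 2 and Site 3 equations removes the quadratic terms:
-372.2 x + 153.6 y = 11831.87
-449.4 x + 497.4 y = -23362.10
Solving the 2×2 system: x ≈ -81.6, y ≈ -120.7 km.

(-81.6, -120.7)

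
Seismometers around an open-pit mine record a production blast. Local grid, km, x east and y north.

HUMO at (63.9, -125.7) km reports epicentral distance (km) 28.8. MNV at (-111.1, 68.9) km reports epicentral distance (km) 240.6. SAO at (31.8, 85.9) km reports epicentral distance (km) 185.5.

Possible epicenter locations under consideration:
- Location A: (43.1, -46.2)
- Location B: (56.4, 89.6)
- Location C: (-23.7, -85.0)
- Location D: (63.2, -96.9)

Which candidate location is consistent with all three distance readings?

For each candidate, compare |candidate − station| to the reported distance:
Location A: residuals HUMO 53.4, MNV 48.2, SAO 52.9 → max 53.4 km
Location B: residuals HUMO 186.6, MNV 71.8, SAO 160.6 → max 186.6 km
Location C: residuals HUMO 67.8, MNV 63.6, SAO 5.8 → max 67.8 km
Location D: residuals HUMO 0.0, MNV 0.0, SAO 0.0 → max 0.0 km
Only Location D has all residuals ≈ 0.

Location D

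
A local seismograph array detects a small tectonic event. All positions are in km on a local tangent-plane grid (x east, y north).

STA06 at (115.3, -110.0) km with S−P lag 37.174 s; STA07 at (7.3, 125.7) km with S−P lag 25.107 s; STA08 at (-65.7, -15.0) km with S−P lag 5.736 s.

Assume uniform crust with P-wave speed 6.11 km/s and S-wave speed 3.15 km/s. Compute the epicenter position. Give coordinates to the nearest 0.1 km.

Distance from S−P lag: d = Δt · v_P v_S / (v_P − v_S) = Δt · (6.11·3.15)/(6.11−3.15) ≈ 6.5022·Δt.
So d_STA06 = 241.71, d_STA07 = 163.25, d_STA08 = 37.30 km.
Circle about each station: (x − 115.3)² + (y + 110.0)² = 241.71²; (x − 7.3)² + (y − 125.7)² = 163.25²; (x + 65.7)² + (y + 15.0)² = 37.30².
Subtracting the STA06 equation from the STA07 and STA08 equations removes the quadratic terms:
-216.0 x + 471.4 y = 22232.85
-362.0 x + 190.0 y = 36179.83
Solving the 2×2 system: x ≈ -99.0, y ≈ 1.8 km.
Check against STA06 (with the unrounded x, y): √((x − 115.3)²+(y + 110.0)²) = 241.71 ≈ 241.71 km. ✓

x ≈ -99.0 km, y ≈ 1.8 km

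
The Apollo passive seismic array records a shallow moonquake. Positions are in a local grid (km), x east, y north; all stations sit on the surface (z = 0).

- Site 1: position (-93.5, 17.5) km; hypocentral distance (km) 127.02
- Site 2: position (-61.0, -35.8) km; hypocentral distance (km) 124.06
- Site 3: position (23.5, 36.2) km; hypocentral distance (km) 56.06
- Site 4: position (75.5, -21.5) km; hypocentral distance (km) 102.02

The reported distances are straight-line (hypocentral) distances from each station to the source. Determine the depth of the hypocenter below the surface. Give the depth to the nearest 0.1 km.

depth ≈ 55.5 km

Each station gives a sphere (x−x_i)² + (y−y_i)² + z² = d_i² (stations at z=0).
Subtracting the Site 1 sphere from Site 2 and Site 3: z² cancels, leaving linear equations in x and y:
65.0 x − 106.6 y = -3302.66
234.0 x + 37.4 y = 5805.55
Solving: x ≈ 18.095, y ≈ 42.015 km (keep extra digits for the depth step; rounded: 18.1, 42.0).
Then from the Site 1 sphere: z² = 127.02² − (x + 93.5)² − (y − 17.5)² with x = 18.095, y = 42.015, so z ≈ 55.495 ≈ 55.5 km.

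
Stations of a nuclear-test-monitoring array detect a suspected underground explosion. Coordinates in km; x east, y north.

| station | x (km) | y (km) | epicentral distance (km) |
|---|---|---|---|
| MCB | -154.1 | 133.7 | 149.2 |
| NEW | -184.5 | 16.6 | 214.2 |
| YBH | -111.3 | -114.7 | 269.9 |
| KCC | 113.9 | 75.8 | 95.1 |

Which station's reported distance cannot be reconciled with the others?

KCC

Solve using three stations at a time. Using MCB, NEW, YBH (subtract circle equations pairwise → linear system) gives (x, y) ≈ (-4.9, 133.3).
Distances from that point to each station vs reported:
  MCB: calculated 149.2 vs reported 149.2 → residual 0.0 km
  NEW: calculated 214.2 vs reported 214.2 → residual 0.0 km
  YBH: calculated 269.9 vs reported 269.9 → residual 0.0 km
  KCC: calculated 132.0 vs reported 95.1 → residual 36.9 km
MCB, NEW, YBH are mutually consistent (residuals ≈ 0); KCC is off by 36.9 km.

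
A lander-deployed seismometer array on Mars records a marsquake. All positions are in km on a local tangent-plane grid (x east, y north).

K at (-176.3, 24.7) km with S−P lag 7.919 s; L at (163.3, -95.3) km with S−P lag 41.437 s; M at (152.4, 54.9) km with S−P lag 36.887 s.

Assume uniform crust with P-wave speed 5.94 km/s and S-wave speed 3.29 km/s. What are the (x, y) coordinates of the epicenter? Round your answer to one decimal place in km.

-117.9 km east, 24.3 km north

Distance from S−P lag: d = Δt · v_P v_S / (v_P − v_S) = Δt · (5.94·3.29)/(5.94−3.29) ≈ 7.3746·Δt.
So d_K = 58.40, d_L = 305.58, d_M = 272.03 km.
Circle about each station: (x + 176.3)² + (y − 24.7)² = 58.40²; (x − 163.3)² + (y + 95.3)² = 305.58²; (x − 152.4)² + (y − 54.9)² = 272.03².
Subtracting the K equation from the L and M equations removes the quadratic terms:
679.2 x − 240.0 y = -85911.38
657.4 x + 60.4 y = -76041.77
Solving the 2×2 system: x ≈ -117.9, y ≈ 24.3 km.
Check against K (with the unrounded x, y): √((x + 176.3)²+(y − 24.7)²) = 58.40 ≈ 58.40 km. ✓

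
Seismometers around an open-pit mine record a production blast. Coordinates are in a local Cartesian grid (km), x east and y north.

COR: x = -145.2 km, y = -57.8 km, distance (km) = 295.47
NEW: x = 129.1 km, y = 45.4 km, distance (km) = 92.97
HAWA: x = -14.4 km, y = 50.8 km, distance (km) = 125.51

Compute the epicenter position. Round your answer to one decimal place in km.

85.1 km east, 127.3 km north

Circle about each station: (x + 145.2)² + (y + 57.8)² = 295.47²; (x − 129.1)² + (y − 45.4)² = 92.97²; (x + 14.4)² + (y − 50.8)² = 125.51².
Subtracting pairs of circle equations eliminates x²+y² and gives linear equations (the radical axes):
548.6 x + 206.4 y = 72963.19
261.6 x + 217.2 y = 49913.88
Solving the 2×2 system: x ≈ 85.1, y ≈ 127.3 km.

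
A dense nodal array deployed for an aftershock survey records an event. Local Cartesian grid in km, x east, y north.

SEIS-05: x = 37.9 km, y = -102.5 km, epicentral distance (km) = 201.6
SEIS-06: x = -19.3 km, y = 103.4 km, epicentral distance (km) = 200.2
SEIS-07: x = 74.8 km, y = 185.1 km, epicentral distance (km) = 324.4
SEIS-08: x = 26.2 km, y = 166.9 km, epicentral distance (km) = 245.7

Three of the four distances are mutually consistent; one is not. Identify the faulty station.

SEIS-08

Solve using three stations at a time. Using SEIS-05, SEIS-06, SEIS-07 (subtract circle equations pairwise → linear system) gives (x, y) ≈ (-155.1, -43.9).
Distances from that point to each station vs reported:
  SEIS-05: calculated 201.7 vs reported 201.6 → residual 0.1 km
  SEIS-06: calculated 200.3 vs reported 200.2 → residual 0.1 km
  SEIS-07: calculated 324.5 vs reported 324.4 → residual 0.1 km
  SEIS-08: calculated 278.0 vs reported 245.7 → residual 32.3 km
SEIS-05, SEIS-06, SEIS-07 are mutually consistent (residuals ≈ 0); SEIS-08 is off by 32.3 km.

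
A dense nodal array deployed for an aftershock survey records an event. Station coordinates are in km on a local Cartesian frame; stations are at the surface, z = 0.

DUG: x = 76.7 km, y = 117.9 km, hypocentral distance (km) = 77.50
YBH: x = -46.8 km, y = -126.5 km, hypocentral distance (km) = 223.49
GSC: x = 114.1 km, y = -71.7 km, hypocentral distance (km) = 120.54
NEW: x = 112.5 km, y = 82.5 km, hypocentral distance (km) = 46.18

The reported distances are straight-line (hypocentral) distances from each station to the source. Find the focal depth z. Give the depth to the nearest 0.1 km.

z ≈ 20.8 km

Each station gives a sphere (x−x_i)² + (y−y_i)² + z² = d_i² (stations at z=0).
Subtracting the DUG sphere from YBH and GSC: z² cancels, leaving linear equations in x and y:
-247.0 x − 488.8 y = -45532.34
74.8 x − 379.2 y = -10147.24
Solving: x ≈ 94.497, y ≈ 45.400 km (keep extra digits for the depth step; rounded: 94.5, 45.4).
Then from the DUG sphere: z² = 77.50² − (x − 76.7)² − (y − 117.9)² with x = 94.497, y = 45.400, so z ≈ 20.815 ≈ 20.8 km.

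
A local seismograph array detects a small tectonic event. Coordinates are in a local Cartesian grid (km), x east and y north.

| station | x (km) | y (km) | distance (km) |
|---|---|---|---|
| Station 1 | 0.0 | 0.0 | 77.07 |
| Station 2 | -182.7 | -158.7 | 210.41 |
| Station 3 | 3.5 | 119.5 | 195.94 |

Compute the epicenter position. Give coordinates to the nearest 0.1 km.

(10.9, -76.3)

Circle about each station: x² + y² = 77.07²; (x + 182.7)² + (y + 158.7)² = 210.41²; (x − 3.5)² + (y − 119.5)² = 195.94².
Subtracting the Station 1 equation from the Station 2 and Station 3 equations removes the quadratic terms:
-365.4 x − 317.4 y = 20232.40
7.0 x + 239.0 y = -18160.20
Solving the 2×2 system: x ≈ 10.9, y ≈ -76.3 km.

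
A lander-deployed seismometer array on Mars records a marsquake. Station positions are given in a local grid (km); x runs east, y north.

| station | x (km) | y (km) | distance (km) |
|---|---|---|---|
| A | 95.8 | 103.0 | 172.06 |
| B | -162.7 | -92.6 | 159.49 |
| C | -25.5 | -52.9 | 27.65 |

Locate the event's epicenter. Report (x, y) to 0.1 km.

-17.6 km east, -26.4 km north

Circle about each station: (x − 95.8)² + (y − 103.0)² = 172.06²; (x + 162.7)² + (y + 92.6)² = 159.49²; (x + 25.5)² + (y + 52.9)² = 27.65².
Subtracting the A equation from the B and C equations removes the quadratic terms:
-517.0 x − 391.2 y = 19426.99
-242.6 x − 311.8 y = 12502.14
Solving the 2×2 system: x ≈ -17.6, y ≈ -26.4 km.
Check against A (with the unrounded x, y): √((x − 95.8)²+(y − 103.0)²) = 172.06 ≈ 172.06 km. ✓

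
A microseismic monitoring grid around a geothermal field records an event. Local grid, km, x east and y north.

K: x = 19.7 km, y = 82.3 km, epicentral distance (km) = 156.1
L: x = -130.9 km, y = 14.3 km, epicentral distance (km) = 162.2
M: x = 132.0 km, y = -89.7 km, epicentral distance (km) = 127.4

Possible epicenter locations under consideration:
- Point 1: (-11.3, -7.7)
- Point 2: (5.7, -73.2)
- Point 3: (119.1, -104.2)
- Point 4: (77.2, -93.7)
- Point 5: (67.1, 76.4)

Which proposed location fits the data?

Point 2

For each candidate, compare |candidate − station| to the reported distance:
Point 1: residuals K 60.9, L 40.6, M 37.7 → max 60.9 km
Point 2: residuals K 0.0, L 0.0, M 0.0 → max 0.0 km
Point 3: residuals K 55.2, L 114.5, M 108.0 → max 114.5 km
Point 4: residuals K 29.1, L 72.3, M 72.5 → max 72.5 km
Point 5: residuals K 108.3, L 45.3, M 50.9 → max 108.3 km
Only Point 2 has all residuals ≈ 0.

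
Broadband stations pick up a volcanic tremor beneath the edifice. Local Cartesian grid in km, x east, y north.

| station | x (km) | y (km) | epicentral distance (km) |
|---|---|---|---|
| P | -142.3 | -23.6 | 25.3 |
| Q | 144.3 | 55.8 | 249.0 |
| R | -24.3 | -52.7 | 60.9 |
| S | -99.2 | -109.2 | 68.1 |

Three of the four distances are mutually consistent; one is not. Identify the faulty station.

Solve using three stations at a time. Using Q, R, S (subtract circle equations pairwise → linear system) gives (x, y) ≈ (-84.3, -42.8).
Distances from that point to each station vs reported:
  P: calculated 61.0 vs reported 25.3 → residual 35.7 km
  Q: calculated 249.0 vs reported 249.0 → residual 0.0 km
  R: calculated 60.9 vs reported 60.9 → residual 0.0 km
  S: calculated 68.1 vs reported 68.1 → residual 0.0 km
Q, R, S are mutually consistent (residuals ≈ 0); P is off by 35.7 km.

P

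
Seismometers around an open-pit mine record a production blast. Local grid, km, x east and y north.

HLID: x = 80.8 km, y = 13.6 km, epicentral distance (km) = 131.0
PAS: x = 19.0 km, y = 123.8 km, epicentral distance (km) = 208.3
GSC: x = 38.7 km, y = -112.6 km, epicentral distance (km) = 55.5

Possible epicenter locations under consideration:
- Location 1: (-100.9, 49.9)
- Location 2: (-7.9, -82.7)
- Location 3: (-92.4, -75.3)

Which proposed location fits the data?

For each candidate, compare |candidate − station| to the reported distance:
Location 1: residuals HLID 54.3, PAS 67.5, GSC 158.7 → max 158.7 km
Location 2: residuals HLID 0.1, PAS 0.1, GSC 0.1 → max 0.1 km
Location 3: residuals HLID 63.7, PAS 19.8, GSC 80.8 → max 80.8 km
Only Location 2 has all residuals ≈ 0.

Location 2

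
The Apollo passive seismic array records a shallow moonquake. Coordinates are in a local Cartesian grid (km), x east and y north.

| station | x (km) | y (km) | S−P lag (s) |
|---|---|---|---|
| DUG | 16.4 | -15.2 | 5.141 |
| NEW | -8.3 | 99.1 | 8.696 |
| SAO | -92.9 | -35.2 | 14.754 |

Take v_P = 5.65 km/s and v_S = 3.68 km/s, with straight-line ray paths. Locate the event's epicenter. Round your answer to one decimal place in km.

Distance from S−P lag: d = Δt · v_P v_S / (v_P − v_S) = Δt · (5.65·3.68)/(5.65−3.68) ≈ 10.5543·Δt.
So d_DUG = 54.26, d_NEW = 91.78, d_SAO = 155.72 km.
Circle about each station: (x − 16.4)² + (y + 15.2)² = 54.26²; (x + 8.3)² + (y − 99.1)² = 91.78²; (x + 92.9)² + (y + 35.2)² = 155.72².
Subtracting the DUG equation from the NEW and SAO equations removes the quadratic terms:
-49.4 x + 228.6 y = 3910.28
-218.6 x − 40.0 y = -11935.12
Solving the 2×2 system: x ≈ 49.5, y ≈ 27.8 km.

49.5 km east, 27.8 km north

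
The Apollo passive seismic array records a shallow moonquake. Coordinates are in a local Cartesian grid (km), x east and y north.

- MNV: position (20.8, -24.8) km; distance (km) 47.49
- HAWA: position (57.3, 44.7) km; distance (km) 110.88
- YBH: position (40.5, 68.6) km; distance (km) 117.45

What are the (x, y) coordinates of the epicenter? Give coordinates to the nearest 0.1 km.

x ≈ -26.6 km, y ≈ -27.8 km

Circle about each station: (x − 20.8)² + (y + 24.8)² = 47.49²; (x − 57.3)² + (y − 44.7)² = 110.88²; (x − 40.5)² + (y − 68.6)² = 117.45².
Subtracting pairs of circle equations eliminates x²+y² and gives linear equations (the radical axes):
73.0 x + 139.0 y = -5805.37
39.4 x + 186.8 y = -6240.67
Solving the 2×2 system: x ≈ -26.6, y ≈ -27.8 km.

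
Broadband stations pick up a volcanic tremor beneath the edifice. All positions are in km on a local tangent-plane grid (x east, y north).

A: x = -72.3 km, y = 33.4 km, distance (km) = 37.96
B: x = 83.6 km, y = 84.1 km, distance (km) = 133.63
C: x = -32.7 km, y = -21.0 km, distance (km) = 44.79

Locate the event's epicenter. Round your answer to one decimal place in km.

Circle about each station: (x + 72.3)² + (y − 33.4)² = 37.96²; (x − 83.6)² + (y − 84.1)² = 133.63²; (x + 32.7)² + (y + 21.0)² = 44.79².
Subtracting the A equation from the B and C equations removes the quadratic terms:
311.8 x + 101.4 y = -8697.10
79.2 x − 108.8 y = -5397.74
Solving the 2×2 system: x ≈ -35.6, y ≈ 23.7 km.
Check against A (with the unrounded x, y): √((x + 72.3)²+(y − 33.4)²) = 37.96 ≈ 37.96 km. ✓

(-35.6, 23.7)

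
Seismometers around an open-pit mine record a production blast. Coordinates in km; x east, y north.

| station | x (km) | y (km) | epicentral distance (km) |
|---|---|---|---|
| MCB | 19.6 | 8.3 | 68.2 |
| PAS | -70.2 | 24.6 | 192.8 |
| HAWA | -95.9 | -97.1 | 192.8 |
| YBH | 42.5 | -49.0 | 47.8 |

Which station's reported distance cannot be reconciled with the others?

Solve using three stations at a time. Using MCB, HAWA, YBH (subtract circle equations pairwise → linear system) gives (x, y) ≈ (81.2, -20.9).
Distances from that point to each station vs reported:
  MCB: calculated 68.2 vs reported 68.2 → residual 0.0 km
  PAS: calculated 158.1 vs reported 192.8 → residual 34.7 km
  HAWA: calculated 192.8 vs reported 192.8 → residual 0.0 km
  YBH: calculated 47.8 vs reported 47.8 → residual 0.0 km
MCB, HAWA, YBH are mutually consistent (residuals ≈ 0); PAS is off by 34.7 km.

PAS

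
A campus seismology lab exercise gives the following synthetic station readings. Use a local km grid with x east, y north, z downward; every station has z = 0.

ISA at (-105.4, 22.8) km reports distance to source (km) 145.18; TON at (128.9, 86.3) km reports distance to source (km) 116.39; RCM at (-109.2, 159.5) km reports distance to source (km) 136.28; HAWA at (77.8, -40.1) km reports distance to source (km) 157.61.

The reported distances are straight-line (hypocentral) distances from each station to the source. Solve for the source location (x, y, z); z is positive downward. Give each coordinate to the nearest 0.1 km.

(14.5, 103.7, 12.5)

Each station gives a sphere (x−x_i)² + (y−y_i)² + z² = d_i² (stations at z=0).
Subtracting the ISA sphere from TON and RCM: z² cancels, leaving linear equations in x and y:
468.6 x + 127.0 y = 19964.50
-7.6 x + 273.4 y = 28240.88
Solving: x ≈ 14.500, y ≈ 103.698 km (keep extra digits for the depth step; rounded: 14.5, 103.7).
Then from the ISA sphere: z² = 145.18² − (x + 105.4)² − (y − 22.8)² with x = 14.500, y = 103.698, so z ≈ 12.519 ≈ 12.5 km.
Check against HAWA (with the unrounded solution): distance 157.61 ≈ 157.61 km. ✓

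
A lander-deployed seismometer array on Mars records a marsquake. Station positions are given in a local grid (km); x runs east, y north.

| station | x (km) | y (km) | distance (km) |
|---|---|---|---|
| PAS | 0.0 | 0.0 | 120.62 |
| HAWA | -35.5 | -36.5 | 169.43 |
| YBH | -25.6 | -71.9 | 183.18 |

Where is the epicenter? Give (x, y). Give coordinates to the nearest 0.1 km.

108.3 km east, 53.1 km north

Circle about each station: x² + y² = 120.62²; (x + 35.5)² + (y + 36.5)² = 169.43²; (x + 25.6)² + (y + 71.9)² = 183.18².
Subtracting pairs of circle equations eliminates x²+y² and gives linear equations (the radical axes):
-71.0 x − 73.0 y = -11564.84
-51.2 x − 143.8 y = -13180.76
Solving the 2×2 system: x ≈ 108.3, y ≈ 53.1 km.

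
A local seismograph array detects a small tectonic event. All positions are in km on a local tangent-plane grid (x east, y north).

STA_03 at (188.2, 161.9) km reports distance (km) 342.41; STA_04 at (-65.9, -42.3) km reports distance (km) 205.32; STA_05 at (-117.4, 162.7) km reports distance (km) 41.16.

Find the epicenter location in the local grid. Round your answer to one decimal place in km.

Circle about each station: (x − 188.2)² + (y − 161.9)² = 342.41²; (x + 65.9)² + (y + 42.3)² = 205.32²; (x + 117.4)² + (y − 162.7)² = 41.16².
Subtracting the STA_03 equation from the STA_04 and STA_05 equations removes the quadratic terms:
-508.2 x − 408.4 y = 19589.56
-611.2 x + 1.6 y = 94173.66
Solving the 2×2 system: x ≈ -153.7, y ≈ 143.3 km.

x ≈ -153.7 km, y ≈ 143.3 km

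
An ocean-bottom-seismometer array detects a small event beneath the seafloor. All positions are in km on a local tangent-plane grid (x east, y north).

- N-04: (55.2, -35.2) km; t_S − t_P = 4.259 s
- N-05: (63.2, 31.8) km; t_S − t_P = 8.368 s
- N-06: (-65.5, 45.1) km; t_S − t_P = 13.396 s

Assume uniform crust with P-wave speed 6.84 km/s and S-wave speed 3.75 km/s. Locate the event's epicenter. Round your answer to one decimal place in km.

Distance from S−P lag: d = Δt · v_P v_S / (v_P − v_S) = Δt · (6.84·3.75)/(6.84−3.75) ≈ 8.3010·Δt.
So d_N-04 = 35.35, d_N-05 = 69.46, d_N-06 = 111.20 km.
Circle about each station: (x − 55.2)² + (y + 35.2)² = 35.35²; (x − 63.2)² + (y − 31.8)² = 69.46²; (x + 65.5)² + (y − 45.1)² = 111.20².
Subtracting the N-04 equation from the N-05 and N-06 equations removes the quadratic terms:
16.0 x + 134.0 y = -2855.67
-241.4 x + 160.6 y = -9077.64
Solving the 2×2 system: x ≈ 21.7, y ≈ -23.9 km.

21.7 km east, -23.9 km north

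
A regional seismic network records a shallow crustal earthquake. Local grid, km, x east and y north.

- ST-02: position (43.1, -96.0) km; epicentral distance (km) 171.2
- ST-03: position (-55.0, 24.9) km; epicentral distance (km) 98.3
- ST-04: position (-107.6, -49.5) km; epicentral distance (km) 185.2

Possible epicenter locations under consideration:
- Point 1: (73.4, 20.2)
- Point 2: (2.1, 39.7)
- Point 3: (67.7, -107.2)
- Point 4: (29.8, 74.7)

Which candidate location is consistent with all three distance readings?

Point 4

For each candidate, compare |candidate − station| to the reported distance:
Point 1: residuals ST-02 51.1, ST-03 30.2, ST-04 8.8 → max 51.1 km
Point 2: residuals ST-02 29.4, ST-03 39.3, ST-04 43.8 → max 43.8 km
Point 3: residuals ST-02 144.2, ST-03 82.0, ST-04 0.6 → max 144.2 km
Point 4: residuals ST-02 0.0, ST-03 0.0, ST-04 0.0 → max 0.0 km
Only Point 4 has all residuals ≈ 0.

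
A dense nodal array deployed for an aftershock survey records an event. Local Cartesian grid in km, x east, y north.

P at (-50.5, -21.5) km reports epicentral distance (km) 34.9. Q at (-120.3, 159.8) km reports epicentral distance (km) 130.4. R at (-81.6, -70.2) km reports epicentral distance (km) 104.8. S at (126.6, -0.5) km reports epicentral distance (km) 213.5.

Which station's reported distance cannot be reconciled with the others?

P

Solve using three stations at a time. Using Q, R, S (subtract circle equations pairwise → linear system) gives (x, y) ≈ (-84.0, 34.6).
Distances from that point to each station vs reported:
  P: calculated 65.3 vs reported 34.9 → residual 30.4 km
  Q: calculated 130.4 vs reported 130.4 → residual 0.0 km
  R: calculated 104.8 vs reported 104.8 → residual 0.0 km
  S: calculated 213.5 vs reported 213.5 → residual 0.0 km
Q, R, S are mutually consistent (residuals ≈ 0); P is off by 30.4 km.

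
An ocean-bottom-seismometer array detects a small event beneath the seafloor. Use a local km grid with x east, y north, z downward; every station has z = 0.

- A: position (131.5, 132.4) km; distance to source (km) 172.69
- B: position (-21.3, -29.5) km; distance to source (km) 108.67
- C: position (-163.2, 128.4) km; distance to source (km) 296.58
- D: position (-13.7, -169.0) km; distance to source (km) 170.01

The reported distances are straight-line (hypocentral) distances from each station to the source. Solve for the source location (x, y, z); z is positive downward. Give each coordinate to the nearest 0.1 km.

x ≈ 85.0 km, y ≈ -32.4 km, depth ≈ 22.4 km

Each station gives a sphere (x−x_i)² + (y−y_i)² + z² = d_i² (stations at z=0).
Subtracting the A sphere from B and C: z² cancels, leaving linear equations in x and y:
-305.6 x − 323.8 y = -15485.40
-589.4 x − 8.0 y = -49839.07
Solving: x ≈ 84.999, y ≈ -32.397 km (keep extra digits for the depth step; rounded: 85.0, -32.4).
Then from the A sphere: z² = 172.69² − (x − 131.5)² − (y − 132.4)² with x = 84.999, y = -32.397, so z ≈ 22.393 ≈ 22.4 km.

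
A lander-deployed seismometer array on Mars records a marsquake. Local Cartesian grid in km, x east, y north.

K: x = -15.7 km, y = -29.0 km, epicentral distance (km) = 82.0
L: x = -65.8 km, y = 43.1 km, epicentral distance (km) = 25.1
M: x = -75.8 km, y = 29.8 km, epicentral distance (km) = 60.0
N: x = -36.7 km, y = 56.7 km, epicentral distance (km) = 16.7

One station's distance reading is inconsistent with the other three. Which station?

Solve using three stations at a time. Using K, M, N (subtract circle equations pairwise → linear system) gives (x, y) ≈ (-20.4, 52.9).
Distances from that point to each station vs reported:
  K: calculated 82.0 vs reported 82.0 → residual 0.0 km
  L: calculated 46.4 vs reported 25.1 → residual 21.3 km
  M: calculated 60.0 vs reported 60.0 → residual 0.0 km
  N: calculated 16.7 vs reported 16.7 → residual 0.0 km
K, M, N are mutually consistent (residuals ≈ 0); L is off by 21.3 km.

L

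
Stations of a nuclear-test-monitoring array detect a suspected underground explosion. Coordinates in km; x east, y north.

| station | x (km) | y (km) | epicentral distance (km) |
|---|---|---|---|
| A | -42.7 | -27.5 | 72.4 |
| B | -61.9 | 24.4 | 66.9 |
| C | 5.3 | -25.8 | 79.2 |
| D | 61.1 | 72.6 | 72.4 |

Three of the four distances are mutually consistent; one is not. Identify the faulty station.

C

Solve using three stations at a time. Using A, B, D (subtract circle equations pairwise → linear system) gives (x, y) ≈ (4.9, 27.0).
Distances from that point to each station vs reported:
  A: calculated 72.4 vs reported 72.4 → residual 0.0 km
  B: calculated 66.9 vs reported 66.9 → residual 0.0 km
  C: calculated 52.8 vs reported 79.2 → residual 26.4 km
  D: calculated 72.4 vs reported 72.4 → residual 0.0 km
A, B, D are mutually consistent (residuals ≈ 0); C is off by 26.4 km.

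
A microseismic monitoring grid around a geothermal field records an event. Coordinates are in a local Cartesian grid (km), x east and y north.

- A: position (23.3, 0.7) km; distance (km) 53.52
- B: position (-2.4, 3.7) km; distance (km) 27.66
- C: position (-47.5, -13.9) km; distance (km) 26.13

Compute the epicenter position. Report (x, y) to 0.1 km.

Circle about each station: (x − 23.3)² + (y − 0.7)² = 53.52²; (x + 2.4)² + (y − 3.7)² = 27.66²; (x + 47.5)² + (y + 13.9)² = 26.13².
Subtracting the A equation from the B and C equations removes the quadratic terms:
-51.4 x + 6.0 y = 1575.38
-141.6 x − 29.2 y = 4087.69
Solving the 2×2 system: x ≈ -30.0, y ≈ 5.5 km.

-30.0 km east, 5.5 km north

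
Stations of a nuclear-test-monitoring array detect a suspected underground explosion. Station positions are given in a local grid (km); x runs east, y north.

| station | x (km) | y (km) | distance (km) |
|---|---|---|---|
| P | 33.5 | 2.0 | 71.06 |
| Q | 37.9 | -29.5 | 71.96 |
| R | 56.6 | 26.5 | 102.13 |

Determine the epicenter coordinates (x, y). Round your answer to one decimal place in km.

Circle about each station: (x − 33.5)² + (y − 2.0)² = 71.06²; (x − 37.9)² + (y + 29.5)² = 71.96²; (x − 56.6)² + (y − 26.5)² = 102.13².
Subtracting pairs of circle equations eliminates x²+y² and gives linear equations (the radical axes):
8.8 x − 63.0 y = 1051.69
46.2 x + 49.0 y = -2601.45
Solving the 2×2 system: x ≈ -33.6, y ≈ -21.4 km.

(-33.6, -21.4)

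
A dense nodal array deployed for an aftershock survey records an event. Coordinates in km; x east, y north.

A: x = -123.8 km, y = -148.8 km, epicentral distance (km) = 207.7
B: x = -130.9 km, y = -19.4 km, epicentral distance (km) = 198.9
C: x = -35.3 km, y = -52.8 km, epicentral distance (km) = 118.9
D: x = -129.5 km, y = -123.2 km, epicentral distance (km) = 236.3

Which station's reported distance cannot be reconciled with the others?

Solve using three stations at a time. Using B, C, D (subtract circle equations pairwise → linear system) gives (x, y) ≈ (65.9, 9.7).
Distances from that point to each station vs reported:
  A: calculated 247.2 vs reported 207.7 → residual 39.5 km
  B: calculated 198.9 vs reported 198.9 → residual 0.0 km
  C: calculated 119.0 vs reported 118.9 → residual 0.1 km
  D: calculated 236.3 vs reported 236.3 → residual 0.0 km
B, C, D are mutually consistent (residuals ≈ 0); A is off by 39.5 km.

A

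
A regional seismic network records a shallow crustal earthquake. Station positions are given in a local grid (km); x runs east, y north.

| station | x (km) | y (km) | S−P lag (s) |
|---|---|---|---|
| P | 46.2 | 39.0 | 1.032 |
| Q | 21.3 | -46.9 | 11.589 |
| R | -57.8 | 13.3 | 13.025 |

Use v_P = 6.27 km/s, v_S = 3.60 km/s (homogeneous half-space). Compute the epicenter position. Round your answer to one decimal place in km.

(46.8, 47.7)

Distance from S−P lag: d = Δt · v_P v_S / (v_P − v_S) = Δt · (6.27·3.60)/(6.27−3.60) ≈ 8.4539·Δt.
So d_P = 8.72, d_Q = 97.97, d_R = 110.11 km.
Circle about each station: (x − 46.2)² + (y − 39.0)² = 8.72²; (x − 21.3)² + (y + 46.9)² = 97.97²; (x + 57.8)² + (y − 13.3)² = 110.11².
Subtracting the P equation from the Q and R equations removes the quadratic terms:
-49.8 x − 171.8 y = -10524.22
-208.0 x − 51.4 y = -12185.88
Solving the 2×2 system: x ≈ 46.8, y ≈ 47.7 km.
Check against P (with the unrounded x, y): √((x − 46.2)²+(y − 39.0)²) = 8.71 ≈ 8.72 km. ✓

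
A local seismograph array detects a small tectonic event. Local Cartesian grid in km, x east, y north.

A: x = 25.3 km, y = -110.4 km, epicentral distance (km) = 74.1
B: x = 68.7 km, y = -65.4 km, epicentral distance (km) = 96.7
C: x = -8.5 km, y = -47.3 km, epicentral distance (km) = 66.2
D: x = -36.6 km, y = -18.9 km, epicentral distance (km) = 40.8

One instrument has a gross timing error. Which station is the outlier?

Solve using three stations at a time. Using A, B, D (subtract circle equations pairwise → linear system) gives (x, y) ≈ (-27.8, -58.7).
Distances from that point to each station vs reported:
  A: calculated 74.1 vs reported 74.1 → residual 0.0 km
  B: calculated 96.7 vs reported 96.7 → residual 0.0 km
  C: calculated 22.4 vs reported 66.2 → residual 43.8 km
  D: calculated 40.8 vs reported 40.8 → residual 0.0 km
A, B, D are mutually consistent (residuals ≈ 0); C is off by 43.8 km.

C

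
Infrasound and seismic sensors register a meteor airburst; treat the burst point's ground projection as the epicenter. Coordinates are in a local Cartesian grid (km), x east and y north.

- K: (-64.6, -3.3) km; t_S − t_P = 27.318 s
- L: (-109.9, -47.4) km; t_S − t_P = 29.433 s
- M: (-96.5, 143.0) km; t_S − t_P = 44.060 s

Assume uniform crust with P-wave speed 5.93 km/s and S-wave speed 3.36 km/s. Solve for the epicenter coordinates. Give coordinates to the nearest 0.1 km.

Distance from S−P lag: d = Δt · v_P v_S / (v_P − v_S) = Δt · (5.93·3.36)/(5.93−3.36) ≈ 7.7528·Δt.
So d_K = 211.79, d_L = 228.19, d_M = 341.59 km.
Circle about each station: (x + 64.6)² + (y + 3.3)² = 211.79²; (x + 109.9)² + (y + 47.4)² = 228.19²; (x + 96.5)² + (y − 143.0)² = 341.59².
Subtracting the K equation from the L and M equations removes the quadratic terms:
-90.6 x − 88.2 y = 2925.05
-63.8 x + 292.6 y = -46251.52
Solving the 2×2 system: x ≈ 100.3, y ≈ -136.2 km.
Check against K (with the unrounded x, y): √((x + 64.6)²+(y + 3.3)²) = 211.79 ≈ 211.79 km. ✓

100.3 km east, -136.2 km north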